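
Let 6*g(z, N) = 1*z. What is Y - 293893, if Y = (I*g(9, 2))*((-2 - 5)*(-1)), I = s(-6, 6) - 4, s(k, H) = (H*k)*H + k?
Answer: -296266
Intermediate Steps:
s(k, H) = k + k*H² (s(k, H) = k*H² + k = k + k*H²)
g(z, N) = z/6 (g(z, N) = (1*z)/6 = z/6)
I = -226 (I = -6*(1 + 6²) - 4 = -6*(1 + 36) - 4 = -6*37 - 4 = -222 - 4 = -226)
Y = -2373 (Y = (-113*9/3)*((-2 - 5)*(-1)) = (-226*3/2)*(-7*(-1)) = -339*7 = -2373)
Y - 293893 = -2373 - 293893 = -296266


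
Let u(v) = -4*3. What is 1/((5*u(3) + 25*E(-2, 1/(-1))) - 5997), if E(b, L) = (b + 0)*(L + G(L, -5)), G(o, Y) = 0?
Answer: -1/6007 ≈ -0.00016647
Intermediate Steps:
E(b, L) = L*b (E(b, L) = (b + 0)*(L + 0) = b*L = L*b)
u(v) = -12
1/((5*u(3) + 25*E(-2, 1/(-1))) - 5997) = 1/((5*(-12) + 25*(-2/(-1))) - 5997) = 1/((-60 + 25*(-1*(-2))) - 5997) = 1/((-60 + 25*2) - 5997) = 1/((-60 + 50) - 5997) = 1/(-10 - 5997) = 1/(-6007) = -1/6007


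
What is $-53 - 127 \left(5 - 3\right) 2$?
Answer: $-561$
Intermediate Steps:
$-53 - 127 \left(5 - 3\right) 2 = -53 - 127 \cdot 2 \cdot 2 = -53 - 508 = -561$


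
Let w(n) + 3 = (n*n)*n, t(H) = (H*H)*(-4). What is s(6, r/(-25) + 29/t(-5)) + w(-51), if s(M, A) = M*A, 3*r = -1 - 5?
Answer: -6632763/50 ≈ -1.3266e+5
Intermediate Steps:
r = -2 (r = (-1 - 5)/3 = (1/3)*(-6) = -2)
t(H) = -4*H**2 (t(H) = H**2*(-4) = -4*H**2)
w(n) = -3 + n**3 (w(n) = -3 + (n*n)*n = -3 + n**2*n = -3 + n**3)
s(M, A) = A*M
s(6, r/(-25) + 29/t(-5)) + w(-51) = (-2/(-25) + 29/((-4*(-5)**2)))*6 + (-3 + (-51)**3) = (-2*(-1/25) + 29/((-4*25)))*6 + (-3 - 132651) = (2/25 + 29/(-100))*6 - 132654 = (2/25 + 29*(-1/100))*6 - 132654 = (2/25 - 29/100)*6 - 132654 = -21/100*6 - 132654 = -63/50 - 132654 = -6632763/50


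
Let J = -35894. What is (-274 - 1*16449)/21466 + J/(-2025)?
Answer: 736636529/43468650 ≈ 16.946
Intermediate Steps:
(-274 - 1*16449)/21466 + J/(-2025) = (-274 - 1*16449)/21466 - 35894/(-2025) = (-274 - 16449)*(1/21466) - 35894*(-1/2025) = -16723*1/21466 + 35894/2025 = -16723/21466 + 35894/2025 = 736636529/43468650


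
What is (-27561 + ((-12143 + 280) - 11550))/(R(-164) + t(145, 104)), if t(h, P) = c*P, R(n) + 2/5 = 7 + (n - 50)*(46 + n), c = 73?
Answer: -254870/164253 ≈ -1.5517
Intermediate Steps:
R(n) = 33/5 + (-50 + n)*(46 + n) (R(n) = -2/5 + (7 + (n - 50)*(46 + n)) = -2/5 + (7 + (-50 + n)*(46 + n)) = 33/5 + (-50 + n)*(46 + n))
t(h, P) = 73*P
(-27561 + ((-12143 + 280) - 11550))/(R(-164) + t(145, 104)) = (-27561 + ((-12143 + 280) - 11550))/((-11467/5 + (-164)**2 - 4*(-164)) + 73*104) = (-27561 + (-11863 - 11550))/((-11467/5 + 26896 + 656) + 7592) = (-27561 - 23413)/(126293/5 + 7592) = -50974/164253/5 = -50974*5/164253 = -254870/164253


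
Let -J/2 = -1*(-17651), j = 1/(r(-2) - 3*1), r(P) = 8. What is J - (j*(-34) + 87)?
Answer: -176911/5 ≈ -35382.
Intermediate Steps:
j = 1/5 (j = 1/(8 - 3*1) = 1/(8 - 3) = 1/5 ≈ 0.20000)
J = -35302 (J = -(-2)*(-17651) = -2*17651 = -35302)
J - (j*(-34) + 87) = -35302 - ((1/5)*(-34) + 87) = -35302 - (-34/5 + 87) = -35302 - 1*401/5 = -35302 - 401/5 = -176911/5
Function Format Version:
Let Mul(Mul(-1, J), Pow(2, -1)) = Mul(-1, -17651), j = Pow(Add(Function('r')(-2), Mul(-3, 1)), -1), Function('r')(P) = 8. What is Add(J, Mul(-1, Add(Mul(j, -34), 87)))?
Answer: Rational(-176911, 5) ≈ -35382.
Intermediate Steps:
j = Rational(1, 5) (j = Pow(Add(8, Mul(-3, 1)), -1) = Pow(Add(8, -3), -1) = Pow(5, -1) = Rational(1, 5) ≈ 0.20000)
J = -35302 (J = Mul(-2, Mul(-1, -17651)) = Mul(-2, 17651) = -35302)
Add(J, Mul(-1, Add(Mul(j, -34), 87))) = Add(-35302, Mul(-1, Add(Mul(Rational(1, 5), -34), 87))) = Add(-35302, Mul(-1, Add(Rational(-34, 5), 87))) = Add(-35302, Mul(-1, Rational(401, 5))) = Add(-35302, Rational(-401, 5)) = Rational(-176911, 5)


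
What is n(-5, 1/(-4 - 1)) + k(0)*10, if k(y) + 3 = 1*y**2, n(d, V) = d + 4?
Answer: -31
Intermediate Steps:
n(d, V) = 4 + d
k(y) = -3 + y**2 (k(y) = -3 + 1*y**2 = -3 + y**2)
n(-5, 1/(-4 - 1)) + k(0)*10 = (4 - 5) + (-3 + 0**2)*10 = -1 + (-3 + 0)*10 = -1 - 3*10 = -1 - 30 = -31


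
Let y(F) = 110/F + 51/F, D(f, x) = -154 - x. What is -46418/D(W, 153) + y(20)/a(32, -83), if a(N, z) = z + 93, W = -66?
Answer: 9333027/61400 ≈ 152.00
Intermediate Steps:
a(N, z) = 93 + z
y(F) = 161/F
-46418/D(W, 153) + y(20)/a(32, -83) = -46418/(-154 - 1*153) + (161/20)/(93 - 83) = -46418/(-154 - 153) + (161*(1/20))/10 = -46418/(-307) + (161/20)*(1/10) = -46418*(-1/307) + 161/200 = 46418/307 + 161/200 = 9333027/61400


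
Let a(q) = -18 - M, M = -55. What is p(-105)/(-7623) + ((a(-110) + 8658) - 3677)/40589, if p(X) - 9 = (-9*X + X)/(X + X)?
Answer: 38049269/309409947 ≈ 0.12297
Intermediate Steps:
a(q) = 37 (a(q) = -18 - 1*(-55) = -18 + 55 = 37)
p(X) = 5 (p(X) = 9 + (-9*X + X)/(X + X) = 9 + (-8*X)/((2*X)) = 9 + (-8*X)*(1/(2*X)) = 9 - 4 = 5)
p(-105)/(-7623) + ((a(-110) + 8658) - 3677)/40589 = 5/(-7623) + ((37 + 8658) - 3677)/40589 = 5*(-1/7623) + (8695 - 3677)*(1/40589) = -5/7623 + 5018*(1/40589) = -5/7623 + 5018/40589 = 38049269/309409947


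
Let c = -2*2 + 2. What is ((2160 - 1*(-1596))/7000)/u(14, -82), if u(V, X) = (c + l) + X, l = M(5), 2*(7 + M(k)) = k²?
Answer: -939/137375 ≈ -0.0068353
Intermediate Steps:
c = -2 (c = -4 + 2 = -2)
M(k) = -7 + k²/2
l = 11/2 (l = -7 + (½)*5² = -7 + (½)*25 = -7 + 25/2 = 11/2 ≈ 5.5000)
u(V, X) = 7/2 + X (u(V, X) = (-2 + 11/2) + X = 7/2 + X)
((2160 - 1*(-1596))/7000)/u(14, -82) = ((2160 - 1*(-1596))/7000)/(7/2 - 82) = ((2160 + 1596)*(1/7000))/(-157/2) = (3756*(1/7000))*(-2/157) = (939/1750)*(-2/157) = -939/137375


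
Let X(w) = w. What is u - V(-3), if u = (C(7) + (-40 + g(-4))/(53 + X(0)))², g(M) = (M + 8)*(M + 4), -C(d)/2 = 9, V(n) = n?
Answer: 996463/2809 ≈ 354.74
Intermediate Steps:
C(d) = -18 (C(d) = -2*9 = -18)
g(M) = (4 + M)*(8 + M) (g(M) = (8 + M)*(4 + M) = (4 + M)*(8 + M))
u = 988036/2809 (u = (-18 + (-40 + (32 + (-4)² + 12*(-4)))/(53 + 0))² = (-18 + (-40 + (32 + 16 - 48))/53)² = (-18 + (-40 + 0)*(1/53))² = (-18 - 40*1/53)² = (-18 - 40/53)² = (-994/53)² = 988036/2809 ≈ 351.74)
u - V(-3) = 988036/2809 - 1*(-3) = 988036/2809 + 3 = 996463/2809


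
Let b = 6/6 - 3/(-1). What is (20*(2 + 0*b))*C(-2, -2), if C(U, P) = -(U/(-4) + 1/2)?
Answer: -40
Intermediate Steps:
b = 4 (b = 6*(1/6) - 3*(-1) = 1 + 3 = 4)
C(U, P) = -1/2 + U/4 (C(U, P) = -(U*(-1/4) + 1*(1/2)) = -(-U/4 + 1/2) = -(1/2 - U/4) = -1/2 + U/4)
(20*(2 + 0*b))*C(-2, -2) = (20*(2 + 0*4))*(-1/2 + (1/4)*(-2)) = (20*(2 + 0))*(-1/2 - 1/2) = (20*2)*(-1) = 40*(-1) = -40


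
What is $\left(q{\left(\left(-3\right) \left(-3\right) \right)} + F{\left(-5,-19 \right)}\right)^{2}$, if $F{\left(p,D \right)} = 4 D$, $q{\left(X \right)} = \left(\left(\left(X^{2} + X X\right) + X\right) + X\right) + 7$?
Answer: $12321$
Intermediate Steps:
$q{\left(X \right)} = 7 + 2 X + 2 X^{2}$ ($q{\left(X \right)} = \left(\left(\left(X^{2} + X^{2}\right) + X\right) + X\right) + 7 = \left(\left(2 X^{2} + X\right) + X\right) + 7 = \left(\left(X + 2 X^{2}\right) + X\right) + 7 = \left(2 X + 2 X^{2}\right) + 7 = 7 + 2 X + 2 X^{2}$)
$\left(q{\left(\left(-3\right) \left(-3\right) \right)} + F{\left(-5,-19 \right)}\right)^{2} = \left(\left(7 + 2 \left(\left(-3\right) \left(-3\right)\right) + 2 \left(\left(-3\right) \left(-3\right)\right)^{2}\right) + 4 \left(-19\right)\right)^{2} = \left(\left(7 + 2 \cdot 9 + 2 \cdot 9^{2}\right) - 76\right)^{2} = \left(\left(7 + 18 + 2 \cdot 81\right) - 76\right)^{2} = \left(\left(7 + 18 + 162\right) - 76\right)^{2} = \left(187 - 76\right)^{2} = 111^{2} = 12321$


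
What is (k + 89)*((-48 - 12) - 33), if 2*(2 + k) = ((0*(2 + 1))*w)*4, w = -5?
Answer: -8091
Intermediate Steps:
k = -2 (k = -2 + (((0*(2 + 1))*(-5))*4)/2 = -2 + (((0*3)*(-5))*4)/2 = -2 + ((0*(-5))*4)/2 = -2 + (0*4)/2 = -2 + (1/2)*0 = -2 + 0 = -2)
(k + 89)*((-48 - 12) - 33) = (-2 + 89)*((-48 - 12) - 33) = 87*(-60 - 33) = 87*(-93) = -8091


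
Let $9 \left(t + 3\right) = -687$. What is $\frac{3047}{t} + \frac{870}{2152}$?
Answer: $- \frac{4866093}{128044} \approx -38.003$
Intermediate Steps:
$t = - \frac{238}{3}$ ($t = -3 + \frac{1}{9} \left(-687\right) = -3 - \frac{229}{3} = - \frac{238}{3} \approx -79.333$)
$\frac{3047}{t} + \frac{870}{2152} = \frac{3047}{- \frac{238}{3}} + \frac{870}{2152} = 3047 \left(- \frac{3}{238}\right) + 870 \cdot \frac{1}{2152} = - \frac{9141}{238} + \frac{435}{1076} = - \frac{4866093}{128044}$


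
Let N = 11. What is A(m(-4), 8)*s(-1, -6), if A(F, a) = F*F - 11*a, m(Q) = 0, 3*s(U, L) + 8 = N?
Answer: -88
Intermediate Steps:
s(U, L) = 1 (s(U, L) = -8/3 + (⅓)*11 = -8/3 + 11/3 = 1)
A(F, a) = F² - 11*a
A(m(-4), 8)*s(-1, -6) = (0² - 11*8)*1 = (0 - 88)*1 = -88*1 = -88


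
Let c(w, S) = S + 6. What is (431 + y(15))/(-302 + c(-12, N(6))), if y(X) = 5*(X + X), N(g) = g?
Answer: -581/290 ≈ -2.0034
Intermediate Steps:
y(X) = 10*X (y(X) = 5*(2*X) = 10*X)
c(w, S) = 6 + S
(431 + y(15))/(-302 + c(-12, N(6))) = (431 + 10*15)/(-302 + (6 + 6)) = (431 + 150)/(-302 + 12) = 581/(-290) = 581*(-1/290) = -581/290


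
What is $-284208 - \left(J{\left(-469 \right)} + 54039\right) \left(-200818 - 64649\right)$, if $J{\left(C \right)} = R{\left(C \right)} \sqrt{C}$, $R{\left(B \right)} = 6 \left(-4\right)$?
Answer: $14345287005 - 6371208 i \sqrt{469} \approx 1.4345 \cdot 10^{10} - 1.3798 \cdot 10^{8} i$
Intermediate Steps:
$R{\left(B \right)} = -24$
$J{\left(C \right)} = - 24 \sqrt{C}$
$-284208 - \left(J{\left(-469 \right)} + 54039\right) \left(-200818 - 64649\right) = -284208 - \left(- 24 \sqrt{-469} + 54039\right) \left(-200818 - 64649\right) = -284208 - \left(- 24 i \sqrt{469} + 54039\right) \left(-265467\right) = -284208 - \left(54039 - 24 i \sqrt{469}\right) \left(-265467\right) = -284208 - \left(-14345571213 + 6371208 i \sqrt{469}\right) = -284208 + \left(14345571213 - 6371208 i \sqrt{469}\right) = 14345287005 - 6371208 i \sqrt{469}$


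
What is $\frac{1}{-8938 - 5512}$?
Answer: $- \frac{1}{14450} \approx -6.9204 \cdot 10^{-5}$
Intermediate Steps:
$\frac{1}{-8938 - 5512} = \frac{1}{-14450} = - \frac{1}{14450}$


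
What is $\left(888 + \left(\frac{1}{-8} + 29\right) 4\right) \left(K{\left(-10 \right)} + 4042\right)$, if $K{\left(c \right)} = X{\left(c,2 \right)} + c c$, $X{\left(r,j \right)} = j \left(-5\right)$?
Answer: $4146462$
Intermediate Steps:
$X{\left(r,j \right)} = - 5 j$
$K{\left(c \right)} = -10 + c^{2}$ ($K{\left(c \right)} = \left(-5\right) 2 + c c = -10 + c^{2}$)
$\left(888 + \left(\frac{1}{-8} + 29\right) 4\right) \left(K{\left(-10 \right)} + 4042\right) = \left(888 + \left(\frac{1}{-8} + 29\right) 4\right) \left(\left(-10 + \left(-10\right)^{2}\right) + 4042\right) = \left(888 + \left(- \frac{1}{8} + 29\right) 4\right) \left(\left(-10 + 100\right) + 4042\right) = \left(888 + \frac{231}{8} \cdot 4\right) \left(90 + 4042\right) = \left(888 + \frac{231}{2}\right) 4132 = \frac{2007}{2} \cdot 4132 = 4146462$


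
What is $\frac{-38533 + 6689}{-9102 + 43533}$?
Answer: $- \frac{31844}{34431} \approx -0.92486$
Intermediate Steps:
$\frac{-38533 + 6689}{-9102 + 43533} = - \frac{31844}{34431}$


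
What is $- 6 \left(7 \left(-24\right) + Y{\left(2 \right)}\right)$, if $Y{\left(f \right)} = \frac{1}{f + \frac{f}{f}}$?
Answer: $1006$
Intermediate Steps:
$Y{\left(f \right)} = \frac{1}{1 + f}$ ($Y{\left(f \right)} = \frac{1}{f + 1} = \frac{1}{1 + f}$)
$- 6 \left(7 \left(-24\right) + Y{\left(2 \right)}\right) = - 6 \left(7 \left(-24\right) + \frac{1}{1 + 2}\right) = - 6 \left(-168 + \frac{1}{3}\right) = \left(-6\right) \left(- \frac{503}{3}\right) = 1006$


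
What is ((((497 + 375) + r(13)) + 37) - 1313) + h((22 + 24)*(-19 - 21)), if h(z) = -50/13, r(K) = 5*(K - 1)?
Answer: -4522/13 ≈ -347.85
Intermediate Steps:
r(K) = -5 + 5*K (r(K) = 5*(-1 + K) = -5 + 5*K)
h(z) = -50/13 (h(z) = -50*1/13 = -50/13)
((((497 + 375) + r(13)) + 37) - 1313) + h((22 + 24)*(-19 - 21)) = ((((497 + 375) + (-5 + 5*13)) + 37) - 1313) - 50/13 = (((872 + (-5 + 65)) + 37) - 1313) - 50/13 = (((872 + 60) + 37) - 1313) - 50/13 = ((932 + 37) - 1313) - 50/13 = (969 - 1313) - 50/13 = -344 - 50/13 = -4522/13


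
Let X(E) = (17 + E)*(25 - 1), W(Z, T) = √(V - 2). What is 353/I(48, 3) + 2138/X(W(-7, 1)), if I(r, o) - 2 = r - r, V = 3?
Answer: 39193/216 ≈ 181.45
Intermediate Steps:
I(r, o) = 2 (I(r, o) = 2 + (r - r) = 2 + 0 = 2)
W(Z, T) = 1 (W(Z, T) = √(3 - 2) = √1 = 1)
X(E) = 408 + 24*E (X(E) = (17 + E)*24 = 408 + 24*E)
353/I(48, 3) + 2138/X(W(-7, 1)) = 353/2 + 2138/(408 + 24*1) = 353*(½) + 2138/(408 + 24) = 353/2 + 2138/432 = 353/2 + 2138*(1/432) = 353/2 + 1069/216 = 39193/216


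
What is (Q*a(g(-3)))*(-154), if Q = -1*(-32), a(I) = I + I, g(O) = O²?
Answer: -88704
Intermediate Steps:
a(I) = 2*I
Q = 32
(Q*a(g(-3)))*(-154) = (32*(2*(-3)²))*(-154) = (32*(2*9))*(-154) = (32*18)*(-154) = 576*(-154) = -88704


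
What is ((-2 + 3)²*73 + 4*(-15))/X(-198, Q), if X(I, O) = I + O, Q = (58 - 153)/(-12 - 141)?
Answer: -153/2323 ≈ -0.065863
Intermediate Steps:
Q = 95/153 (Q = -95/(-153) = -95*(-1/153) = 95/153 ≈ 0.62092)
((-2 + 3)²*73 + 4*(-15))/X(-198, Q) = ((-2 + 3)²*73 + 4*(-15))/(-198 + 95/153) = (1²*73 - 60)/(-30199/153) = (1*73 - 60)*(-153/30199) = (73 - 60)*(-153/30199) = 13*(-153/30199) = -153/2323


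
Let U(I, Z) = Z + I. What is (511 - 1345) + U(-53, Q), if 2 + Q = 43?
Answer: -846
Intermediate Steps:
Q = 41 (Q = -2 + 43 = 41)
U(I, Z) = I + Z
(511 - 1345) + U(-53, Q) = (511 - 1345) + (-53 + 41) = -834 - 12 = -846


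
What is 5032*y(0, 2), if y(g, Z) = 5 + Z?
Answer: 35224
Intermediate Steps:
5032*y(0, 2) = 5032*(5 + 2) = 5032*7 = 35224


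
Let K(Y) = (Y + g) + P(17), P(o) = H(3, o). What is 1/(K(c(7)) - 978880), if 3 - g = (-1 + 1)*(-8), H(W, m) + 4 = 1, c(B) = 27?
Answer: -1/978853 ≈ -1.0216e-6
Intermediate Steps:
H(W, m) = -3 (H(W, m) = -4 + 1 = -3)
P(o) = -3
g = 3 (g = 3 - (-1 + 1)*(-8) = 3 - 0*(-8) = 3 - 1*0 = 3 + 0 = 3)
K(Y) = Y (K(Y) = (Y + 3) - 3 = (3 + Y) - 3 = Y)
1/(K(c(7)) - 978880) = 1/(27 - 978880) = 1/(-978853) = -1/978853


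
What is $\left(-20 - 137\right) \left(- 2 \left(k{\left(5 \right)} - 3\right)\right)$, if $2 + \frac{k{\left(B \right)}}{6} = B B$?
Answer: $42390$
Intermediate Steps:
$k{\left(B \right)} = -12 + 6 B^{2}$ ($k{\left(B \right)} = -12 + 6 B B = -12 + 6 B^{2}$)
$\left(-20 - 137\right) \left(- 2 \left(k{\left(5 \right)} - 3\right)\right) = \left(-20 - 137\right) \left(- 2 \left(\left(-12 + 6 \cdot 5^{2}\right) - 3\right)\right) = - 157 \left(- 2 \left(\left(-12 + 6 \cdot 25\right) - 3\right)\right) = - 157 \left(- 2 \left(\left(-12 + 150\right) - 3\right)\right) = - 157 \left(- 2 \left(138 - 3\right)\right) = - 157 \left(\left(-2\right) 135\right) = \left(-157\right) \left(-270\right) = 42390$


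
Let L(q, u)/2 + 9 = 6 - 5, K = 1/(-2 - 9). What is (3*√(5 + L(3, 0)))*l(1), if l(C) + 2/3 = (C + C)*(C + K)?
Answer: 38*I*√11/11 ≈ 11.457*I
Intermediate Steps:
K = -1/11 (K = 1/(-11) = -1/11 ≈ -0.090909)
L(q, u) = -16 (L(q, u) = -18 + 2*(6 - 5) = -18 + 2*1 = -18 + 2 = -16)
l(C) = -⅔ + 2*C*(-1/11 + C) (l(C) = -⅔ + (C + C)*(C - 1/11) = -⅔ + (2*C)*(-1/11 + C) = -⅔ + 2*C*(-1/11 + C))
(3*√(5 + L(3, 0)))*l(1) = (3*√(5 - 16))*(-⅔ + 2*1² - 2/11*1) = (3*√(-11))*(-⅔ + 2*1 - 2/11) = (3*(I*√11))*(-⅔ + 2 - 2/11) = (3*I*√11)*(38/33) = 38*I*√11/11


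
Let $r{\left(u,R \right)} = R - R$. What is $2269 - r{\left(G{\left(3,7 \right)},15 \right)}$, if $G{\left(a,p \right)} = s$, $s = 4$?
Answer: $2269$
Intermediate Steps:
$G{\left(a,p \right)} = 4$
$r{\left(u,R \right)} = 0$
$2269 - r{\left(G{\left(3,7 \right)},15 \right)} = 2269 - 0 = 2269 + 0 = 2269$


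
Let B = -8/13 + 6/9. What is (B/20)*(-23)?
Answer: -23/390 ≈ -0.058974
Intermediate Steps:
B = 2/39 (B = -8*1/13 + 6*(⅑) = -8/13 + ⅔ = 2/39 ≈ 0.051282)
(B/20)*(-23) = ((2/39)/20)*(-23) = ((2/39)*(1/20))*(-23) = (1/390)*(-23) = -23/390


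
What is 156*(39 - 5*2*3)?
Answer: 1404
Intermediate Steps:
156*(39 - 5*2*3) = 156*(39 - 10*3) = 156*(39 - 30) = 156*9 = 1404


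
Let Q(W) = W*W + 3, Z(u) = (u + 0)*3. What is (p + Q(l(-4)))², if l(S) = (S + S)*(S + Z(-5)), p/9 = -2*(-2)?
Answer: 535598449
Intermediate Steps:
p = 36 (p = 9*(-2*(-2)) = 9*4 = 36)
Z(u) = 3*u (Z(u) = u*3 = 3*u)
l(S) = 2*S*(-15 + S) (l(S) = (S + S)*(S + 3*(-5)) = (2*S)*(S - 15) = (2*S)*(-15 + S) = 2*S*(-15 + S))
Q(W) = 3 + W² (Q(W) = W² + 3 = 3 + W²)
(p + Q(l(-4)))² = (36 + (3 + (2*(-4)*(-15 - 4))²))² = (36 + (3 + (2*(-4)*(-19))²))² = (36 + (3 + 152²))² = (36 + (3 + 23104))² = (36 + 23107)² = 23143² = 535598449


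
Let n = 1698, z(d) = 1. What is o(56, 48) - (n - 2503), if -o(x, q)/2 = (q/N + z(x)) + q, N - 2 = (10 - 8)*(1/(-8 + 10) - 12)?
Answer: 4981/7 ≈ 711.57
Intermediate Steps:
N = -21 (N = 2 + (10 - 8)*(1/(-8 + 10) - 12) = 2 + 2*(1/2 - 12) = 2 + 2*(½ - 12) = 2 + 2*(-23/2) = 2 - 23 = -21)
o(x, q) = -2 - 40*q/21 (o(x, q) = -2*((q/(-21) + 1) + q) = -2*((q*(-1/21) + 1) + q) = -2*((-q/21 + 1) + q) = -2*((1 - q/21) + q) = -2*(1 + 20*q/21) = -2 - 40*q/21)
o(56, 48) - (n - 2503) = (-2 - 40/21*48) - (1698 - 2503) = (-2 - 640/7) - 1*(-805) = -654/7 + 805 = 4981/7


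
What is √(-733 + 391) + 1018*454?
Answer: 462172 + 3*I*√38 ≈ 4.6217e+5 + 18.493*I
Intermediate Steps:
√(-733 + 391) + 1018*454 = √(-342) + 462172 = 3*I*√38 + 462172 = 462172 + 3*I*√38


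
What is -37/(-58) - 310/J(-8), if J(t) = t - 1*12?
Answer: 468/29 ≈ 16.138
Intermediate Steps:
J(t) = -12 + t (J(t) = t - 12 = -12 + t)
-37/(-58) - 310/J(-8) = -37/(-58) - 310/(-12 - 8) = -37*(-1/58) - 310/(-20) = 37/58 - 310*(-1/20) = 37/58 + 31/2 = 468/29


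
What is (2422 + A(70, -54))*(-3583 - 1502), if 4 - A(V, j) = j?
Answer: -12610800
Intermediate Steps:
A(V, j) = 4 - j
(2422 + A(70, -54))*(-3583 - 1502) = (2422 + (4 - 1*(-54)))*(-3583 - 1502) = (2422 + (4 + 54))*(-5085) = (2422 + 58)*(-5085) = 2480*(-5085) = -12610800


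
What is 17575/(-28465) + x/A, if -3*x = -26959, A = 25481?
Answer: -115219558/435189999 ≈ -0.26476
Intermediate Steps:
x = 26959/3 (x = -1/3*(-26959) = 26959/3 ≈ 8986.3)
17575/(-28465) + x/A = 17575/(-28465) + (26959/3)/25481 = 17575*(-1/28465) + (26959/3)*(1/25481) = -3515/5693 + 26959/76443 = -115219558/435189999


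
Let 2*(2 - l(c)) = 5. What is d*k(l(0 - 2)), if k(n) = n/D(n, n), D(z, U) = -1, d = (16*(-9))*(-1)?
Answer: 72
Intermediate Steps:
l(c) = -1/2 (l(c) = 2 - 1/2*5 = 2 - 5/2 = -1/2)
d = 144 (d = -144*(-1) = 144)
k(n) = -n (k(n) = n/(-1) = n*(-1) = -n)
d*k(l(0 - 2)) = 144*(-1*(-1/2)) = 144*(1/2) = 72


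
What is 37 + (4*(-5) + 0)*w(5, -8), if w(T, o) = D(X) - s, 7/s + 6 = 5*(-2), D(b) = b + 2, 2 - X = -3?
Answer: -447/4 ≈ -111.75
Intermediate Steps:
X = 5 (X = 2 - 1*(-3) = 2 + 3 = 5)
D(b) = 2 + b
s = -7/16 (s = 7/(-6 + 5*(-2)) = 7/(-6 - 10) = 7/(-16) = 7*(-1/16) = -7/16 ≈ -0.43750)
w(T, o) = 119/16 (w(T, o) = (2 + 5) - 1*(-7/16) = 7 + 7/16 = 119/16)
37 + (4*(-5) + 0)*w(5, -8) = 37 + (4*(-5) + 0)*(119/16) = 37 + (-20 + 0)*(119/16) = 37 - 20*119/16 = 37 - 595/4 = -447/4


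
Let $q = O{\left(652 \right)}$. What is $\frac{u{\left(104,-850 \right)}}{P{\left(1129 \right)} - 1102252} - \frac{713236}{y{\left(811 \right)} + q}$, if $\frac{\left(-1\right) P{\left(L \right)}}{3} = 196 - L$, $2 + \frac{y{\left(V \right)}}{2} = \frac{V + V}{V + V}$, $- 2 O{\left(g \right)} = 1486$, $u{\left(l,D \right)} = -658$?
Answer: $\frac{784169950118}{819092485} \approx 957.36$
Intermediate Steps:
$O{\left(g \right)} = -743$ ($O{\left(g \right)} = \left(- \frac{1}{2}\right) 1486 = -743$)
$y{\left(V \right)} = -2$ ($y{\left(V \right)} = -4 + 2 \frac{V + V}{V + V} = -4 + 2 \frac{2 V}{2 V} = -4 + 2 \cdot 2 V \frac{1}{2 V} = -4 + 2 \cdot 1 = -4 + 2 = -2$)
$q = -743$
$P{\left(L \right)} = -588 + 3 L$ ($P{\left(L \right)} = - 3 \left(196 - L\right) = -588 + 3 L$)
$\frac{u{\left(104,-850 \right)}}{P{\left(1129 \right)} - 1102252} - \frac{713236}{y{\left(811 \right)} + q} = - \frac{658}{\left(-588 + 3 \cdot 1129\right) - 1102252} - \frac{713236}{-2 - 743} = - \frac{658}{\left(-588 + 3387\right) - 1102252} - \frac{713236}{-745} = - \frac{658}{2799 - 1102252} - - \frac{713236}{745} = - \frac{658}{-1099453} + \frac{713236}{745} = \left(-658\right) \left(- \frac{1}{1099453}\right) + \frac{713236}{745} = \frac{658}{1099453} + \frac{713236}{745} = \frac{784169950118}{819092485}$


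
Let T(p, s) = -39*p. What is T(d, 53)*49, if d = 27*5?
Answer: -257985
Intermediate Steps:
d = 135
T(d, 53)*49 = -39*135*49 = -5265*49 = -257985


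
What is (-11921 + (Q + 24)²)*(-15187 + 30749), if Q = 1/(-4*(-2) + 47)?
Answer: -534025343008/3025 ≈ -1.7654e+8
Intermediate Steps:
Q = 1/55 (Q = 1/(8 + 47) = 1/55 ≈ 0.018182)
(-11921 + (Q + 24)²)*(-15187 + 30749) = (-11921 + (1/55 + 24)²)*(-15187 + 30749) = (-11921 + (1321/55)²)*15562 = (-11921 + 1745041/3025)*15562 = -34315984/3025*15562 = -534025343008/3025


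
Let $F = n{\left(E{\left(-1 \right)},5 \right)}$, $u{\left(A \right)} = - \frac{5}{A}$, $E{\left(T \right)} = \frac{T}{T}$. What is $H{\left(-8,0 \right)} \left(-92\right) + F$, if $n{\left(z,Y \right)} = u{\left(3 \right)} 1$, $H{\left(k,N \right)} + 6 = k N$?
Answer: $\frac{1651}{3} \approx 550.33$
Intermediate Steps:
$E{\left(T \right)} = 1$
$H{\left(k,N \right)} = -6 + N k$ ($H{\left(k,N \right)} = -6 + k N = -6 + N k$)
$n{\left(z,Y \right)} = - \frac{5}{3}$ ($n{\left(z,Y \right)} = - \frac{5}{3} \cdot 1 = \left(-5\right) \frac{1}{3} \cdot 1 = \left(- \frac{5}{3}\right) 1 = - \frac{5}{3}$)
$F = - \frac{5}{3} \approx -1.6667$
$H{\left(-8,0 \right)} \left(-92\right) + F = \left(-6 + 0 \left(-8\right)\right) \left(-92\right) - \frac{5}{3} = \left(-6 + 0\right) \left(-92\right) - \frac{5}{3} = \left(-6\right) \left(-92\right) - \frac{5}{3} = 552 - \frac{5}{3} = \frac{1651}{3}$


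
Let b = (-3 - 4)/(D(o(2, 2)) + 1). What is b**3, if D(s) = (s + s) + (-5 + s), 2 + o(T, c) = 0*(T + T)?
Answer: 343/1000 ≈ 0.34300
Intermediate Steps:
o(T, c) = -2 (o(T, c) = -2 + 0*(T + T) = -2 + 0*(2*T) = -2 + 0 = -2)
D(s) = -5 + 3*s (D(s) = 2*s + (-5 + s) = -5 + 3*s)
b = 7/10 (b = (-3 - 4)/((-5 + 3*(-2)) + 1) = -7/((-5 - 6) + 1) = -7/(-11 + 1) = -7/(-10) = -7*(-1/10) = 7/10 ≈ 0.70000)
b**3 = (7/10)**3 = 343/1000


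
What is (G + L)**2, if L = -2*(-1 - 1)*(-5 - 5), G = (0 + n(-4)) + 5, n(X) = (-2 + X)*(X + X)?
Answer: 169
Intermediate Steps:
n(X) = 2*X*(-2 + X) (n(X) = (-2 + X)*(2*X) = 2*X*(-2 + X))
G = 53 (G = (0 + 2*(-4)*(-2 - 4)) + 5 = (0 + 2*(-4)*(-6)) + 5 = (0 + 48) + 5 = 48 + 5 = 53)
L = -40 (L = -(-4)*(-10) = -2*20 = -40)
(G + L)**2 = (53 - 40)**2 = 13**2 = 169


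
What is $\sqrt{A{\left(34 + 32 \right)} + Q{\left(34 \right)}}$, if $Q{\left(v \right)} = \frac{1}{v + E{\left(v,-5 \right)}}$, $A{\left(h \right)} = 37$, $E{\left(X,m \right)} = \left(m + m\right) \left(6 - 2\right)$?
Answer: $\frac{\sqrt{1326}}{6} \approx 6.069$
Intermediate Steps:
$E{\left(X,m \right)} = 8 m$ ($E{\left(X,m \right)} = 2 m 4 = 8 m$)
$Q{\left(v \right)} = \frac{1}{-40 + v}$ ($Q{\left(v \right)} = \frac{1}{v + 8 \left(-5\right)} = \frac{1}{v - 40} = \frac{1}{-40 + v}$)
$\sqrt{A{\left(34 + 32 \right)} + Q{\left(34 \right)}} = \sqrt{37 + \frac{1}{-40 + 34}} = \sqrt{37 + \frac{1}{-6}} = \sqrt{37 - \frac{1}{6}} = \sqrt{\frac{221}{6}} = \frac{\sqrt{1326}}{6}$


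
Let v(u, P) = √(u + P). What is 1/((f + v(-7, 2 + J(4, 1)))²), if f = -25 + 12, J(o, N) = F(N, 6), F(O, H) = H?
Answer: 1/144 ≈ 0.0069444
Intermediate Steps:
J(o, N) = 6
v(u, P) = √(P + u)
f = -13
1/((f + v(-7, 2 + J(4, 1)))²) = 1/((-13 + √((2 + 6) - 7))²) = 1/((-13 + √(8 - 7))²) = 1/((-13 + √1)²) = 1/((-13 + 1)²) = 1/((-12)²) = 1/144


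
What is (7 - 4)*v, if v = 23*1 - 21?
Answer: 6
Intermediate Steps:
v = 2 (v = 23 - 21 = 2)
(7 - 4)*v = (7 - 4)*2 = 3*2 = 6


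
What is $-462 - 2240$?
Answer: $-2702$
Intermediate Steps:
$-462 - 2240 = -2702$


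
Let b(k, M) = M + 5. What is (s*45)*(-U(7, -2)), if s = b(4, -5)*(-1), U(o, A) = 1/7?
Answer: 0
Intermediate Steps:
U(o, A) = 1/7
b(k, M) = 5 + M
s = 0 (s = (5 - 5)*(-1) = 0*(-1) = 0)
(s*45)*(-U(7, -2)) = (0*45)*(-1*1/7) = 0*(-1/7) = 0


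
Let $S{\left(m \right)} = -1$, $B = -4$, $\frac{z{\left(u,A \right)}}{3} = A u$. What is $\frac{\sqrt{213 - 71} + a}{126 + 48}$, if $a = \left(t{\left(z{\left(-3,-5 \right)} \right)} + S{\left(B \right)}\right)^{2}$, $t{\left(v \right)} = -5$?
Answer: $\frac{6}{29} + \frac{\sqrt{142}}{174} \approx 0.27538$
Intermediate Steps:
$z{\left(u,A \right)} = 3 A u$
$a = 36$ ($a = \left(-5 - 1\right)^{2} = \left(-6\right)^{2} = 36$)
$\frac{\sqrt{213 - 71} + a}{126 + 48} = \frac{\sqrt{213 - 71} + 36}{126 + 48} = \frac{\sqrt{142} + 36}{174} = \left(36 + \sqrt{142}\right) \frac{1}{174} = \frac{6}{29} + \frac{\sqrt{142}}{174}$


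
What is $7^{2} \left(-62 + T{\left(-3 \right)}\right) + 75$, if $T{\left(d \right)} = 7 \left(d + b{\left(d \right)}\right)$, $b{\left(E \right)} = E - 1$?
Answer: $-5364$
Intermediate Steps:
$b{\left(E \right)} = -1 + E$ ($b{\left(E \right)} = E - 1 = -1 + E$)
$T{\left(d \right)} = -7 + 14 d$ ($T{\left(d \right)} = 7 \left(d + \left(-1 + d\right)\right) = 7 \left(-1 + 2 d\right) = -7 + 14 d$)
$7^{2} \left(-62 + T{\left(-3 \right)}\right) + 75 = 7^{2} \left(-62 + \left(-7 + 14 \left(-3\right)\right)\right) + 75 = 49 \left(-62 - 49\right) + 75 = 49 \left(-111\right) + 75 = -5439 + 75 = -5364$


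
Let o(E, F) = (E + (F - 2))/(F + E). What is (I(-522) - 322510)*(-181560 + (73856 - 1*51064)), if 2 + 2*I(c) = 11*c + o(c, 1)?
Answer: 26914948407064/521 ≈ 5.1660e+10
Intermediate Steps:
o(E, F) = (-2 + E + F)/(E + F) (o(E, F) = (E + (-2 + F))/(E + F) = (-2 + E + F)/(E + F))
I(c) = -1 + 11*c/2 + (-1 + c)/(2*(1 + c)) (I(c) = -1 + (11*c + (-2 + c + 1)/(c + 1))/2 = -1 + (11*c + (-1 + c)/(1 + c))/2 = -1 + (11*c/2 + (-1 + c)/(2*(1 + c))) = -1 + 11*c/2 + (-1 + c)/(2*(1 + c)))
(I(-522) - 322510)*(-181560 + (73856 - 1*51064)) = ((-3 + 10*(-522) + 11*(-522)²)/(2*(1 - 522)) - 322510)*(-181560 + (73856 - 1*51064)) = ((½)*(-3 - 5220 + 11*272484)/(-521) - 322510)*(-181560 + (73856 - 51064)) = ((½)*(-1/521)*(-3 - 5220 + 2997324) - 322510)*(-181560 + 22792) = ((½)*(-1/521)*2992101 - 322510)*(-158768) = (-2992101/1042 - 322510)*(-158768) = -339047521/1042*(-158768) = 26914948407064/521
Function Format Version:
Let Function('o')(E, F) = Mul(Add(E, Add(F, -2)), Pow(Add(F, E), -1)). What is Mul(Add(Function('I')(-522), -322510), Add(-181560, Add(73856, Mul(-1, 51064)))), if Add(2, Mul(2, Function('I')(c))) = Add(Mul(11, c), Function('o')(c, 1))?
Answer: Rational(26914948407064, 521) ≈ 5.1660e+10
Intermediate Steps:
Function('o')(E, F) = Mul(Pow(Add(E, F), -1), Add(-2, E, F)) (Function('o')(E, F) = Mul(Add(E, Add(-2, F)), Pow(Add(E, F), -1)) = Mul(Add(-2, E, F), Pow(Add(E, F), -1)) = Mul(Pow(Add(E, F), -1), Add(-2, E, F)))
Function('I')(c) = Add(-1, Mul(Rational(11, 2), c), Mul(Rational(1, 2), Pow(Add(1, c), -1), Add(-1, c))) (Function('I')(c) = Add(-1, Mul(Rational(1, 2), Add(Mul(11, c), Mul(Pow(Add(c, 1), -1), Add(-2, c, 1))))) = Add(-1, Mul(Rational(1, 2), Add(Mul(11, c), Mul(Pow(Add(1, c), -1), Add(-1, c))))) = Add(-1, Add(Mul(Rational(11, 2), c), Mul(Rational(1, 2), Pow(Add(1, c), -1), Add(-1, c)))) = Add(-1, Mul(Rational(11, 2), c), Mul(Rational(1, 2), Pow(Add(1, c), -1), Add(-1, c))))
Mul(Add(Function('I')(-522), -322510), Add(-181560, Add(73856, Mul(-1, 51064)))) = Mul(Add(Mul(Rational(1, 2), Pow(Add(1, -522), -1), Add(-3, Mul(10, -522), Mul(11, Pow(-522, 2)))), -322510), Add(-181560, Add(73856, Mul(-1, 51064)))) = Mul(Add(Mul(Rational(1, 2), Pow(-521, -1), Add(-3, -5220, Mul(11, 272484))), -322510), Add(-181560, Add(73856, -51064))) = Mul(Add(Mul(Rational(1, 2), Rational(-1, 521), Add(-3, -5220, 2997324)), -322510), Add(-181560, 22792)) = Mul(Add(Mul(Rational(1, 2), Rational(-1, 521), 2992101), -322510), -158768) = Mul(Add(Rational(-2992101, 1042), -322510), -158768) = Mul(Rational(-339047521, 1042), -158768) = Rational(26914948407064, 521)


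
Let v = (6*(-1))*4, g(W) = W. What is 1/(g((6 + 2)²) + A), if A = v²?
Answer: 1/640 ≈ 0.0015625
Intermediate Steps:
v = -24 (v = -6*4 = -24)
A = 576 (A = (-24)² = 576)
1/(g((6 + 2)²) + A) = 1/((6 + 2)² + 576) = 1/(8² + 576) = 1/(64 + 576) = 1/640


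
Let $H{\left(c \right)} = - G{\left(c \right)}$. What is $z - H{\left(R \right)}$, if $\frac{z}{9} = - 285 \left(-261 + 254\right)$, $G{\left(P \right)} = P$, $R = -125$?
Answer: $17830$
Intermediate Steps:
$z = 17955$ ($z = 9 \left(- 285 \left(-261 + 254\right)\right) = 9 \left(\left(-285\right) \left(-7\right)\right) = 9 \cdot 1995 = 17955$)
$H{\left(c \right)} = - c$
$z - H{\left(R \right)} = 17955 - \left(-1\right) \left(-125\right) = 17955 - 125 = 17830$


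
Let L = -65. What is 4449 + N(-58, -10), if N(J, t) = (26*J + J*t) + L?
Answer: 3456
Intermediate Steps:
N(J, t) = -65 + 26*J + J*t (N(J, t) = (26*J + J*t) - 65 = -65 + 26*J + J*t)
4449 + N(-58, -10) = 4449 + (-65 + 26*(-58) - 58*(-10)) = 4449 + (-65 - 1508 + 580) = 4449 - 993 = 3456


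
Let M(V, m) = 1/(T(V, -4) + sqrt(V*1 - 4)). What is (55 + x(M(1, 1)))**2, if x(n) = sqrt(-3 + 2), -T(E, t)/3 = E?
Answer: (55 + I)**2 ≈ 3024.0 + 110.0*I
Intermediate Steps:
T(E, t) = -3*E
M(V, m) = 1/(sqrt(-4 + V) - 3*V) (M(V, m) = 1/(-3*V + sqrt(V*1 - 4)) = 1/(-3*V + sqrt(V - 4)) = 1/(-3*V + sqrt(-4 + V)) = 1/(sqrt(-4 + V) - 3*V))
x(n) = I (x(n) = sqrt(-1) = I)
(55 + x(M(1, 1)))**2 = (55 + I)**2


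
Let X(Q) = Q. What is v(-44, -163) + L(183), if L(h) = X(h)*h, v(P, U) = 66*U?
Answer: 22731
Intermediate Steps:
L(h) = h² (L(h) = h*h = h²)
v(-44, -163) + L(183) = 66*(-163) + 183² = -10758 + 33489 = 22731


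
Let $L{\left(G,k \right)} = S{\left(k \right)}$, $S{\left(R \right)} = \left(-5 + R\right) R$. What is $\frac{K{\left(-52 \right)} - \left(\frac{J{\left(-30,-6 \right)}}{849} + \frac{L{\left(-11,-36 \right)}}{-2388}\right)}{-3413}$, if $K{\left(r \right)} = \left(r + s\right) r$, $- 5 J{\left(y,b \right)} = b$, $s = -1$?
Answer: $- \frac{776221907}{961049605} \approx -0.80768$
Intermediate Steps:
$S{\left(R \right)} = R \left(-5 + R\right)$
$J{\left(y,b \right)} = - \frac{b}{5}$
$L{\left(G,k \right)} = k \left(-5 + k\right)$
$K{\left(r \right)} = r \left(-1 + r\right)$ ($K{\left(r \right)} = \left(r - 1\right) r = \left(-1 + r\right) r = r \left(-1 + r\right)$)
$\frac{K{\left(-52 \right)} - \left(\frac{J{\left(-30,-6 \right)}}{849} + \frac{L{\left(-11,-36 \right)}}{-2388}\right)}{-3413} = \frac{- 52 \left(-1 - 52\right) - \left(\frac{\left(- \frac{1}{5}\right) \left(-6\right)}{849} + \frac{\left(-36\right) \left(-5 - 36\right)}{-2388}\right)}{-3413} = \left(\left(-52\right) \left(-53\right) - \left(\frac{6}{5} \cdot \frac{1}{849} + \left(-36\right) \left(-41\right) \left(- \frac{1}{2388}\right)\right)\right) \left(- \frac{1}{3413}\right) = \left(2756 - \left(\frac{2}{1415} + 1476 \left(- \frac{1}{2388}\right)\right)\right) \left(- \frac{1}{3413}\right) = \left(2756 - \left(\frac{2}{1415} - \frac{123}{199}\right)\right) \left(- \frac{1}{3413}\right) = \left(2756 - - \frac{173647}{281585}\right) \left(- \frac{1}{3413}\right) = \left(2756 + \frac{173647}{281585}\right) \left(- \frac{1}{3413}\right) = \frac{776221907}{281585} \left(- \frac{1}{3413}\right) = - \frac{776221907}{961049605}$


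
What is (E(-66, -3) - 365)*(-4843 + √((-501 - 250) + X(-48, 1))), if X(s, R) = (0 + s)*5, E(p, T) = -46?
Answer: 1990473 - 411*I*√991 ≈ 1.9905e+6 - 12938.0*I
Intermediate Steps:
X(s, R) = 5*s (X(s, R) = s*5 = 5*s)
(E(-66, -3) - 365)*(-4843 + √((-501 - 250) + X(-48, 1))) = (-46 - 365)*(-4843 + √((-501 - 250) + 5*(-48))) = -411*(-4843 + √(-751 - 240)) = -411*(-4843 + √(-991)) = -411*(-4843 + I*√991) = 1990473 - 411*I*√991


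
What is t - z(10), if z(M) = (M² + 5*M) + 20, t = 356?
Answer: 186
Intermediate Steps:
z(M) = 20 + M² + 5*M
t - z(10) = 356 - (20 + 10² + 5*10) = 356 - (20 + 100 + 50) = 356 - 1*170 = 356 - 170 = 186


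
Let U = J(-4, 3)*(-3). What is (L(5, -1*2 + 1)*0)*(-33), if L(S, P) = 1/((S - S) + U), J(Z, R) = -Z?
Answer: 0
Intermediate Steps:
U = -12 (U = -1*(-4)*(-3) = 4*(-3) = -12)
L(S, P) = -1/12 (L(S, P) = 1/((S - S) - 12) = 1/(0 - 12) = 1/(-12) = -1/12)
(L(5, -1*2 + 1)*0)*(-33) = -1/12*0*(-33) = 0*(-33) = 0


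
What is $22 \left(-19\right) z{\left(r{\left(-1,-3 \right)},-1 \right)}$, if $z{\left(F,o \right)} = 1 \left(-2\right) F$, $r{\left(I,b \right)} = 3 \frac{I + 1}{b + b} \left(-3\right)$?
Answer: $0$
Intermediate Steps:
$r{\left(I,b \right)} = - \frac{9 \left(1 + I\right)}{2 b}$ ($r{\left(I,b \right)} = 3 \frac{1 + I}{2 b} \left(-3\right) = \frac{3 \left(1 + I\right)}{2 b} \left(-3\right) = - \frac{9 \left(1 + I\right)}{2 b}$)
$z{\left(F,o \right)} = - 2 F$
$22 \left(-19\right) z{\left(r{\left(-1,-3 \right)},-1 \right)} = 22 \left(-19\right) \left(- 2 \frac{9 \left(-1 - -1\right)}{2 \left(-3\right)}\right) = - 418 \left(- 2 \cdot \frac{9}{2} \left(- \frac{1}{3}\right) \left(-1 + 1\right)\right) = - 418 \left(- 2 \cdot \frac{9}{2} \left(- \frac{1}{3}\right) 0\right) = - 418 \left(\left(-2\right) 0\right) = \left(-418\right) 0 = 0$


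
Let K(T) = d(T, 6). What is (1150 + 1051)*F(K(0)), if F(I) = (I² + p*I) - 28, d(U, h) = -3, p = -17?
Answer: 70432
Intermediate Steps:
K(T) = -3
F(I) = -28 + I² - 17*I (F(I) = (I² - 17*I) - 28 = -28 + I² - 17*I)
(1150 + 1051)*F(K(0)) = (1150 + 1051)*(-28 + (-3)² - 17*(-3)) = 2201*(-28 + 9 + 51) = 2201*32 = 70432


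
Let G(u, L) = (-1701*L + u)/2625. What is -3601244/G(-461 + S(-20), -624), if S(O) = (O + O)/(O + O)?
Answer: -2363316375/265241 ≈ -8910.1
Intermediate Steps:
S(O) = 1 (S(O) = (2*O)/((2*O)) = (2*O)*(1/(2*O)) = 1)
G(u, L) = -81*L/125 + u/2625 (G(u, L) = (u - 1701*L)*(1/2625) = -81*L/125 + u/2625)
-3601244/G(-461 + S(-20), -624) = -3601244/(-81/125*(-624) + (-461 + 1)/2625) = -3601244/(50544/125 + (1/2625)*(-460)) = -3601244/(50544/125 - 92/525) = -3601244/1060964/2625 = -3601244*2625/1060964 = -2363316375/265241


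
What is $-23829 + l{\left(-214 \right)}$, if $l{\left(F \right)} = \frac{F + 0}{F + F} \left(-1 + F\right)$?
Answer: $- \frac{47873}{2} \approx -23937.0$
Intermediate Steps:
$l{\left(F \right)} = - \frac{1}{2} + \frac{F}{2}$ ($l{\left(F \right)} = \frac{F}{2 F} \left(-1 + F\right) = F \frac{1}{2 F} \left(-1 + F\right) = \frac{-1 + F}{2} = - \frac{1}{2} + \frac{F}{2}$)
$-23829 + l{\left(-214 \right)} = -23829 + \left(- \frac{1}{2} + \frac{1}{2} \left(-214\right)\right) = -23829 - \frac{215}{2} = - \frac{47873}{2}$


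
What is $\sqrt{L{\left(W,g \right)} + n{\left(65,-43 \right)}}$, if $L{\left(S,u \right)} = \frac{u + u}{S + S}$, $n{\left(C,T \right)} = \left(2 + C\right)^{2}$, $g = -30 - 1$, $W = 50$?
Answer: $\frac{\sqrt{448838}}{10} \approx 66.995$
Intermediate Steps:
$g = -31$
$L{\left(S,u \right)} = \frac{u}{S}$ ($L{\left(S,u \right)} = \frac{2 u}{2 S} = 2 u \frac{1}{2 S} = \frac{u}{S}$)
$\sqrt{L{\left(W,g \right)} + n{\left(65,-43 \right)}} = \sqrt{- \frac{31}{50} + \left(2 + 65\right)^{2}} = \sqrt{\left(-31\right) \frac{1}{50} + 67^{2}} = \sqrt{- \frac{31}{50} + 4489} = \sqrt{\frac{224419}{50}} = \frac{\sqrt{448838}}{10}$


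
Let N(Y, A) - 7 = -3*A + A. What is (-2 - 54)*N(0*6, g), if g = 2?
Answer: -168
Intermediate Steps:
N(Y, A) = 7 - 2*A (N(Y, A) = 7 + (-3*A + A) = 7 - 2*A)
(-2 - 54)*N(0*6, g) = (-2 - 54)*(7 - 2*2) = -56*(7 - 4) = -56*3 = -168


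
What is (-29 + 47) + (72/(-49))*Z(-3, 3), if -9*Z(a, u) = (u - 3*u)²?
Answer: 1170/49 ≈ 23.878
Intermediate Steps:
Z(a, u) = -4*u²/9 (Z(a, u) = -(u - 3*u)²/9 = -4*u²/9)
(-29 + 47) + (72/(-49))*Z(-3, 3) = (-29 + 47) + (72/(-49))*(-4/9*3²) = 18 + (72*(-1/49))*(-4/9*9) = 18 - 72/49*(-4) = 18 + 288/49 = 1170/49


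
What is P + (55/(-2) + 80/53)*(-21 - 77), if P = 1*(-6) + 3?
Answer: 134836/53 ≈ 2544.1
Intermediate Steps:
P = -3 (P = -6 + 3 = -3)
P + (55/(-2) + 80/53)*(-21 - 77) = -3 + (55/(-2) + 80/53)*(-21 - 77) = -3 + (55*(-½) + 80*(1/53))*(-98) = -3 + (-55/2 + 80/53)*(-98) = -3 - 2755/106*(-98) = -3 + 134995/53 = 134836/53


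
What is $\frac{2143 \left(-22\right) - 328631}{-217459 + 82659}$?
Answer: $\frac{375777}{134800} \approx 2.7877$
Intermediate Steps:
$\frac{2143 \left(-22\right) - 328631}{-217459 + 82659} = \frac{-47146 - 328631}{-134800} = \left(-375777\right) \left(- \frac{1}{134800}\right) = \frac{375777}{134800}$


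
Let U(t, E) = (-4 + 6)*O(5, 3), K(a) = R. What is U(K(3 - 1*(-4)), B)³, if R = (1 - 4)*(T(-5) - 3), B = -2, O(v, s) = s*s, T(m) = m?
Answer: 5832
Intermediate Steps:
O(v, s) = s²
R = 24 (R = (1 - 4)*(-5 - 3) = -3*(-8) = 24)
K(a) = 24
U(t, E) = 18 (U(t, E) = (-4 + 6)*3² = 2*9 = 18)
U(K(3 - 1*(-4)), B)³ = 18³ = 5832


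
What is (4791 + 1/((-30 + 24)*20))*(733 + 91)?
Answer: 59216657/15 ≈ 3.9478e+6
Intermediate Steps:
(4791 + 1/((-30 + 24)*20))*(733 + 91) = (4791 + 1/(-6*20))*824 = (4791 + 1/(-120))*824 = (4791 - 1/120)*824 = (574919/120)*824 = 59216657/15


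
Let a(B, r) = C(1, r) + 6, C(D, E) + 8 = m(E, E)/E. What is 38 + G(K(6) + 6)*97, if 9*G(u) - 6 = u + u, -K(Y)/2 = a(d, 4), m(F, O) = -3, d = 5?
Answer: 3155/9 ≈ 350.56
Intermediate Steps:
C(D, E) = -8 - 3/E
a(B, r) = -2 - 3/r (a(B, r) = (-8 - 3/r) + 6 = -2 - 3/r)
K(Y) = 11/2 (K(Y) = -2*(-2 - 3/4) = -2*(-2 - 3*¼) = -2*(-2 - ¾) = -2*(-11/4) = 11/2)
G(u) = ⅔ + 2*u/9 (G(u) = ⅔ + (u + u)/9 = ⅔ + (2*u)/9 = ⅔ + 2*u/9)
38 + G(K(6) + 6)*97 = 38 + (⅔ + 2*(11/2 + 6)/9)*97 = 38 + (⅔ + (2/9)*(23/2))*97 = 38 + (⅔ + 23/9)*97 = 38 + (29/9)*97 = 38 + 2813/9 = 3155/9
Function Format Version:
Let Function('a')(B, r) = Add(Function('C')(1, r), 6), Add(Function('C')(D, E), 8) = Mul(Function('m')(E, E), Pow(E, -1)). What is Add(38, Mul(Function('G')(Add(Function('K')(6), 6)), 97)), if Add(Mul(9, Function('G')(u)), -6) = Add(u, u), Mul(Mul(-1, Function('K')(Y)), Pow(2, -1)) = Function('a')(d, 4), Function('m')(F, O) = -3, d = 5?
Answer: Rational(3155, 9) ≈ 350.56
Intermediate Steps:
Function('C')(D, E) = Add(-8, Mul(-3, Pow(E, -1)))
Function('a')(B, r) = Add(-2, Mul(-3, Pow(r, -1))) (Function('a')(B, r) = Add(Add(-8, Mul(-3, Pow(r, -1))), 6) = Add(-2, Mul(-3, Pow(r, -1))))
Function('K')(Y) = Rational(11, 2) (Function('K')(Y) = Mul(-2, Add(-2, Mul(-3, Pow(4, -1)))) = Mul(-2, Add(-2, Mul(-3, Rational(1, 4)))) = Mul(-2, Add(-2, Rational(-3, 4))) = Mul(-2, Rational(-11, 4)) = Rational(11, 2))
Function('G')(u) = Add(Rational(2, 3), Mul(Rational(2, 9), u)) (Function('G')(u) = Add(Rational(2, 3), Mul(Rational(1, 9), Add(u, u))) = Add(Rational(2, 3), Mul(Rational(1, 9), Mul(2, u))) = Add(Rational(2, 3), Mul(Rational(2, 9), u)))
Add(38, Mul(Function('G')(Add(Function('K')(6), 6)), 97)) = Add(38, Mul(Add(Rational(2, 3), Mul(Rational(2, 9), Add(Rational(11, 2), 6))), 97)) = Add(38, Mul(Add(Rational(2, 3), Mul(Rational(2, 9), Rational(23, 2))), 97)) = Add(38, Mul(Add(Rational(2, 3), Rational(23, 9)), 97)) = Add(38, Mul(Rational(29, 9), 97)) = Add(38, Rational(2813, 9)) = Rational(3155, 9)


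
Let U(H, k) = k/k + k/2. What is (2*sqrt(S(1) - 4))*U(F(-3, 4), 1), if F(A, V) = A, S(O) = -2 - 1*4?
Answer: 3*I*sqrt(10) ≈ 9.4868*I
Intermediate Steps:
S(O) = -6 (S(O) = -2 - 4 = -6)
U(H, k) = 1 + k/2 (U(H, k) = 1 + k*(1/2) = 1 + k/2)
(2*sqrt(S(1) - 4))*U(F(-3, 4), 1) = (2*sqrt(-6 - 4))*(1 + (1/2)*1) = (2*sqrt(-10))*(1 + 1/2) = (2*(I*sqrt(10)))*(3/2) = (2*I*sqrt(10))*(3/2) = 3*I*sqrt(10)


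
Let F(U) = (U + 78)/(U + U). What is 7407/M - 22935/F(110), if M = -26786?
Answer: -33788878179/1258942 ≈ -26839.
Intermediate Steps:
F(U) = (78 + U)/(2*U) (F(U) = (78 + U)/((2*U)) = (78 + U)*(1/(2*U)) = (78 + U)/(2*U))
7407/M - 22935/F(110) = 7407/(-26786) - 22935*220/(78 + 110) = 7407*(-1/26786) - 22935/((½)*(1/110)*188) = -7407/26786 - 22935/47/55 = -7407/26786 - 22935*55/47 = -7407/26786 - 1261425/47 = -33788878179/1258942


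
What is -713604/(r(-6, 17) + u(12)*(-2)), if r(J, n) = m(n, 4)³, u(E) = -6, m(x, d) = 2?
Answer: -178401/5 ≈ -35680.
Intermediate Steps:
r(J, n) = 8 (r(J, n) = 2³ = 8)
-713604/(r(-6, 17) + u(12)*(-2)) = -713604/(8 - 6*(-2)) = -713604/(8 + 12) = -713604/20 = -713604*1/20 = -178401/5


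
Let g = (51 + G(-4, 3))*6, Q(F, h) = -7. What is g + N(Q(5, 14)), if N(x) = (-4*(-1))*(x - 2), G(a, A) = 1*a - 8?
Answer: 198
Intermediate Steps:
G(a, A) = -8 + a (G(a, A) = a - 8 = -8 + a)
N(x) = -8 + 4*x (N(x) = 4*(-2 + x) = -8 + 4*x)
g = 234 (g = (51 + (-8 - 4))*6 = (51 - 12)*6 = 39*6 = 234)
g + N(Q(5, 14)) = 234 + (-8 + 4*(-7)) = 234 + (-8 - 28) = 234 - 36 = 198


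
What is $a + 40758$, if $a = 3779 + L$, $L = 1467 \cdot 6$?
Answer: $53339$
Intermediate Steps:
$L = 8802$
$a = 12581$ ($a = 3779 + 8802 = 12581$)
$a + 40758 = 12581 + 40758 = 53339$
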